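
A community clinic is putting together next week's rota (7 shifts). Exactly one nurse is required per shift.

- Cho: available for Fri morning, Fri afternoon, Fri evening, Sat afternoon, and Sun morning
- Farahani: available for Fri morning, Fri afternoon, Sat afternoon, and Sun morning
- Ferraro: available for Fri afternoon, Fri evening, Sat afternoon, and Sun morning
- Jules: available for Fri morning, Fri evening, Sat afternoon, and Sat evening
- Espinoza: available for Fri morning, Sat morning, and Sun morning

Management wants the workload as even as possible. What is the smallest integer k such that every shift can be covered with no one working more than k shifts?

2

With 5 nurses and 7 worker-slots to fill, someone must work at least ⌈7/5⌉ = 2 shifts, so k ≥ 2.
k = 2 works: Fri morning→Farahani, Fri afternoon→Cho, Fri evening→Cho, Sat morning→Espinoza, Sat afternoon→Farahani, Sat evening→Jules, Sun morning→Ferraro.
Loads: Cho 2, Farahani 2, Ferraro 1, Jules 1, Espinoza 1 — all ≤ 2.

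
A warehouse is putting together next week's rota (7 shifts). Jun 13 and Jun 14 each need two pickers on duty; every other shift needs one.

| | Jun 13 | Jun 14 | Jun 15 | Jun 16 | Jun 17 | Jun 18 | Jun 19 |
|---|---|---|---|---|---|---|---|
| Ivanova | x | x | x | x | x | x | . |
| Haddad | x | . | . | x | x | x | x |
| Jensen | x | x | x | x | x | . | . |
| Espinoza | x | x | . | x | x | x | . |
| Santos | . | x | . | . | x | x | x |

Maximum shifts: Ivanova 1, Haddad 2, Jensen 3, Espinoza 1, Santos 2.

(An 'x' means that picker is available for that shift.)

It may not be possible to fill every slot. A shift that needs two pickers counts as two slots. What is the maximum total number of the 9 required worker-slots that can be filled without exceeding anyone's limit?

9

Total capacity across all pickers is 1+2+3+1+2 = 9, and 9 slots are needed, so at most 9 can be filled.
An assignment achieving 9: Jun 13→Haddad+Jensen, Jun 14→Jensen+Espinoza, Jun 15→Ivanova, Jun 16→Jensen, Jun 17→Santos, Jun 18→Santos, Jun 19→Haddad.
Loads: Ivanova 1/1, Haddad 2/2, Jensen 3/3, Espinoza 1/1, Santos 2/2.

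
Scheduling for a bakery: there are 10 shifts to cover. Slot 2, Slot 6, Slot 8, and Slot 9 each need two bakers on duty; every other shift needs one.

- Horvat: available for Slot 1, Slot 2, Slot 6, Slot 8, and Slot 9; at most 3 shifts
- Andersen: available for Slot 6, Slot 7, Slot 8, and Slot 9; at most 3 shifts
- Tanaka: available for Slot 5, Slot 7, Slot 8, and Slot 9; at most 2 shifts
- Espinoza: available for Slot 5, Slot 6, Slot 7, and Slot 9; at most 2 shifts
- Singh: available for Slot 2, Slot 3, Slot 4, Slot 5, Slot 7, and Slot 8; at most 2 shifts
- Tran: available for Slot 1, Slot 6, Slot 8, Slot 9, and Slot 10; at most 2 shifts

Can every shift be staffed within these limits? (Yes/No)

Total capacity is 14 and 14 slots are needed, so capacity alone doesn't rule it out.
Shifts {Slot 2, Slot 3, Slot 4} need 4 worker-slots in total, but the bakers available for any of those shifts (Horvat and Singh) can supply at most 3 among them. So no valid schedule exists.

No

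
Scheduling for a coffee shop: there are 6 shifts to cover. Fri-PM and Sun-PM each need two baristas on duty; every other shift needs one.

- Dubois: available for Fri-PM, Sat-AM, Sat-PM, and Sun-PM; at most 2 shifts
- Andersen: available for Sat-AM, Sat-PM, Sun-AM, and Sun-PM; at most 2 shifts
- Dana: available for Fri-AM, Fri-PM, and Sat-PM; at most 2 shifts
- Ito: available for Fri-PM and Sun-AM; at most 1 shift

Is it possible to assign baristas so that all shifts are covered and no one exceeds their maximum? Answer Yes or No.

Total capacity is 2+2+2+1 = 7 but 8 worker-slots are needed — infeasible.

No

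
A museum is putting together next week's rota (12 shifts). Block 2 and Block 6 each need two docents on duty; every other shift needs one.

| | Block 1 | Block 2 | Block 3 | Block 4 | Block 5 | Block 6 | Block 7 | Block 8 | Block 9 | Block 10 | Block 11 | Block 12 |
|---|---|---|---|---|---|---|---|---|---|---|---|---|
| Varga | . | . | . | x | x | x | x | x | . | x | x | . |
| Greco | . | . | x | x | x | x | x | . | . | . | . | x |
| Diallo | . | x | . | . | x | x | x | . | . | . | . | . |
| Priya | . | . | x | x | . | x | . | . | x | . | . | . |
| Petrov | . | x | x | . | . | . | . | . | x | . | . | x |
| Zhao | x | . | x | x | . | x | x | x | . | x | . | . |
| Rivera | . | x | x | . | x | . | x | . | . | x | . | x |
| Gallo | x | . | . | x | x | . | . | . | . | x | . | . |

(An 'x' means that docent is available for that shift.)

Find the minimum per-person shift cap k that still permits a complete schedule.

2

With 8 docents and 14 worker-slots to fill, someone must work at least ⌈14/8⌉ = 2 shifts, so k ≥ 2.
k = 2 works: Block 1→Zhao, Block 2→Diallo+Petrov, Block 3→Greco, Block 4→Gallo, Block 5→Rivera, Block 6→Diallo+Priya, Block 7→Rivera, Block 8→Varga, Block 9→Priya, Block 10→Zhao, Block 11→Varga, Block 12→Greco.
Loads: Varga 2, Greco 2, Diallo 2, Priya 2, Petrov 1, Zhao 2, Rivera 2, Gallo 1 — all ≤ 2.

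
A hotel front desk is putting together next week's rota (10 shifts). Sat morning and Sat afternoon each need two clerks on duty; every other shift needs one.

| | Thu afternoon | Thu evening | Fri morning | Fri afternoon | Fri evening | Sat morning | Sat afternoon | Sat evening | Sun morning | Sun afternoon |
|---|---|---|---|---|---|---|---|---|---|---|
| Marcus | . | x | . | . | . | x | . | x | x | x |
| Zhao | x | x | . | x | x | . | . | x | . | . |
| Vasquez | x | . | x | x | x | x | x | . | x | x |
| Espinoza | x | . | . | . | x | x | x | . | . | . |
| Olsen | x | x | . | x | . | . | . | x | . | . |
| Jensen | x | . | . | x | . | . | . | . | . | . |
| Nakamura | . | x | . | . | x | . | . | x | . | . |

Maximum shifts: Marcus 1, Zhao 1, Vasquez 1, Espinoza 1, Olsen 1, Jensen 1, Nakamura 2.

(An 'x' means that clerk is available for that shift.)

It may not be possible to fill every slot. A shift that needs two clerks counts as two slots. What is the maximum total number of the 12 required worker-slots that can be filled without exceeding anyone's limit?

8

Total capacity across all clerks is 1+1+1+1+1+1+2 = 8, and 12 slots are needed, so at most 8 can be filled.
An assignment achieving 8: Thu afternoon→Jensen, Thu evening→Zhao, Fri morning→Vasquez, Fri afternoon→Olsen, Fri evening→Nakamura, Sat afternoon→Espinoza, Sat evening→Nakamura, Sun morning→Marcus.
Loads: Marcus 1/1, Zhao 1/1, Vasquez 1/1, Espinoza 1/1, Olsen 1/1, Jensen 1/1, Nakamura 2/2.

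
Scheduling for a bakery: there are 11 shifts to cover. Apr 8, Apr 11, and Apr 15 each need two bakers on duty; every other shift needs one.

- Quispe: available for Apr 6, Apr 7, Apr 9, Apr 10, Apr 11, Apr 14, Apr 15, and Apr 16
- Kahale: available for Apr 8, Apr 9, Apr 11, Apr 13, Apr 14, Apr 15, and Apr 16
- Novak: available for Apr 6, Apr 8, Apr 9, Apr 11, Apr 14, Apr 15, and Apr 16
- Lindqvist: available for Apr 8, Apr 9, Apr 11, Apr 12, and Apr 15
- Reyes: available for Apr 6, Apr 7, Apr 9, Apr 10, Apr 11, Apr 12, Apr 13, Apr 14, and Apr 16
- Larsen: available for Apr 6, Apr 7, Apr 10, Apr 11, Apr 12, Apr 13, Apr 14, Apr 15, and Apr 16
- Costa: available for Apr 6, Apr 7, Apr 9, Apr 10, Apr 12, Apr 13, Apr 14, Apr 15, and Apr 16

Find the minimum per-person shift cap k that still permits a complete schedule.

With 7 bakers and 14 worker-slots to fill, someone must work at least ⌈14/7⌉ = 2 shifts, so k ≥ 2.
k = 2 works: Apr 6→Novak, Apr 7→Quispe, Apr 8→Kahale+Novak, Apr 9→Lindqvist, Apr 10→Quispe, Apr 11→Reyes+Larsen, Apr 12→Lindqvist, Apr 13→Kahale, Apr 14→Reyes, Apr 15→Larsen+Costa, Apr 16→Costa.
Loads: Quispe 2, Kahale 2, Novak 2, Lindqvist 2, Reyes 2, Larsen 2, Costa 2 — all ≤ 2.

2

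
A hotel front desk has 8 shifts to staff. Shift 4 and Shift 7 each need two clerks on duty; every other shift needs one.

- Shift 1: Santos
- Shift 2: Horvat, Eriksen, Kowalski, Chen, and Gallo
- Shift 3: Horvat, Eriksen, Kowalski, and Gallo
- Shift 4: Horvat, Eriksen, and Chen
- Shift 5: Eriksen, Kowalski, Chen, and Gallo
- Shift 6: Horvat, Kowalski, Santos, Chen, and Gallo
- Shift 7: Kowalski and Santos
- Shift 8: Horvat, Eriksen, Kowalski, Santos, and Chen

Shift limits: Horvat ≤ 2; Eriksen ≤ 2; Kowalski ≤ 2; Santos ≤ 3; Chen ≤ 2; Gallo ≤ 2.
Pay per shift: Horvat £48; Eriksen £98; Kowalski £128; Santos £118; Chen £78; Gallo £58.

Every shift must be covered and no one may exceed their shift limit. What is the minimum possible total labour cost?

Shift 1 can only be covered by Santos, so that assignment is forced.
Shift 7 can only be covered by Kowalski and Santos, so that assignment is forced.
Picking the cheapest available clerk for each shift independently would cost £740, but that ignores the shift limits.
An optimal schedule: Shift 1→Santos, Shift 2→Gallo, Shift 3→Horvat, Shift 4→Horvat+Chen, Shift 5→Gallo, Shift 6→Chen, Shift 7→Santos+Kowalski, Shift 8→Eriksen.
Total: 118 + 58 + 48 + 48 + 78 + 58 + 78 + 118 + 128 + 98 = £830.

£830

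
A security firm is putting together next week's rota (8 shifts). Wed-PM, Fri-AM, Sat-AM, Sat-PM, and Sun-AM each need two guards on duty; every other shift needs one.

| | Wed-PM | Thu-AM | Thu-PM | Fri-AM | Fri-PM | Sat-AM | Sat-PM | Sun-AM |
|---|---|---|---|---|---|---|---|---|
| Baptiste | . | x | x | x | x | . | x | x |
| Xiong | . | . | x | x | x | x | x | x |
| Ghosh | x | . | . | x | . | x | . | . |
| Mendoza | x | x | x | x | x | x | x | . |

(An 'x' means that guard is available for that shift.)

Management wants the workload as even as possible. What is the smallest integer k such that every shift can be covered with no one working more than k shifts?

4

With 4 guards and 13 worker-slots to fill, someone must work at least ⌈13/4⌉ = 4 shifts, so k ≥ 4.
k = 4 works: Wed-PM→Ghosh+Mendoza, Thu-AM→Baptiste, Thu-PM→Baptiste, Fri-AM→Xiong+Ghosh, Fri-PM→Baptiste, Sat-AM→Xiong+Ghosh, Sat-PM→Xiong+Mendoza, Sun-AM→Baptiste+Xiong.
Loads: Baptiste 4, Xiong 4, Ghosh 3, Mendoza 2 — all ≤ 4.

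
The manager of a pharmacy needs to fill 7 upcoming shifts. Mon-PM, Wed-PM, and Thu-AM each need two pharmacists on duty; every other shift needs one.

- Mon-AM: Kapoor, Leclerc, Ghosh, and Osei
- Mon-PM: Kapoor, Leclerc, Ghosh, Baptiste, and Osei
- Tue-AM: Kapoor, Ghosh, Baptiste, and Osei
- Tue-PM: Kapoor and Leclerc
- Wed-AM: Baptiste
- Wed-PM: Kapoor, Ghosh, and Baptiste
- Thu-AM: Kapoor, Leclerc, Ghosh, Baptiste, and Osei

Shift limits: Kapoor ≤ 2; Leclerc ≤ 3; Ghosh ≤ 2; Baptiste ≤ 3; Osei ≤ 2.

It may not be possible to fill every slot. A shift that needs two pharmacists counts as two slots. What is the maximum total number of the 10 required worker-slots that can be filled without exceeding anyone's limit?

Total capacity across all pharmacists is 2+3+2+3+2 = 12, and 10 slots are needed, so at most 10 can be filled.
An assignment achieving 10: Mon-AM→Leclerc, Mon-PM→Leclerc+Baptiste, Tue-AM→Ghosh, Tue-PM→Kapoor, Wed-AM→Baptiste, Wed-PM→Kapoor+Ghosh, Thu-AM→Leclerc+Baptiste.
Loads: Kapoor 2/2, Leclerc 3/3, Ghosh 2/2, Baptiste 3/3, Osei 0/2.

10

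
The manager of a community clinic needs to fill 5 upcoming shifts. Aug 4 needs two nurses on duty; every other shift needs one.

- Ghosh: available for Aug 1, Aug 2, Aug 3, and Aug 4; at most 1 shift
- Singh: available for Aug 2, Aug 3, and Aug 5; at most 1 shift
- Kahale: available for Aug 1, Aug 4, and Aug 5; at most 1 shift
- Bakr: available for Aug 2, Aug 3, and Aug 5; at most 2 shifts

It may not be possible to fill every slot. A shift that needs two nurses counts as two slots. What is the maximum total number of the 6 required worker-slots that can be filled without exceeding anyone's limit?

5

Total capacity across all nurses is 1+1+1+2 = 5, and 6 slots are needed, so at most 5 can be filled.
An assignment achieving 5: Aug 1→Ghosh, Aug 2→Singh, Aug 3→Bakr, Aug 4→Kahale, Aug 5→Bakr.
Loads: Ghosh 1/1, Singh 1/1, Kahale 1/1, Bakr 2/2.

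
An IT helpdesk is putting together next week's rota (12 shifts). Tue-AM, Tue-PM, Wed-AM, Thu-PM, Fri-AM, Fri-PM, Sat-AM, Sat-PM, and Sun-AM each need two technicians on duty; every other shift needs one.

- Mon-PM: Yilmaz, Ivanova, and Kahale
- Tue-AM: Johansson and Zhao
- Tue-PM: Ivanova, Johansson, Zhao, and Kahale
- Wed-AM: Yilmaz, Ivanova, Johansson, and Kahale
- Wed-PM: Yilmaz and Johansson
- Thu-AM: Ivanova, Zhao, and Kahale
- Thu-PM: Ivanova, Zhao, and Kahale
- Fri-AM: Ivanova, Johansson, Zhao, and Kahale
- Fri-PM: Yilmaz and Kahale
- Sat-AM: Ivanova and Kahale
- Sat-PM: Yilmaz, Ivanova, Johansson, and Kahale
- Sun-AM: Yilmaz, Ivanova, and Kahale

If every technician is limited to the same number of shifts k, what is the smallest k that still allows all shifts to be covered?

With 5 technicians and 21 worker-slots to fill, someone must work at least ⌈21/5⌉ = 5 shifts, so k ≥ 5.
k = 5 works: Mon-PM→Yilmaz, Tue-AM→Johansson+Zhao, Tue-PM→Ivanova+Johansson, Wed-AM→Yilmaz+Johansson, Wed-PM→Yilmaz, Thu-AM→Ivanova, Thu-PM→Ivanova+Zhao, Fri-AM→Johansson+Zhao, Fri-PM→Yilmaz+Kahale, Sat-AM→Ivanova+Kahale, Sat-PM→Johansson+Kahale, Sun-AM→Yilmaz+Ivanova.
Loads: Yilmaz 5, Ivanova 5, Johansson 5, Zhao 3, Kahale 3 — all ≤ 5.

5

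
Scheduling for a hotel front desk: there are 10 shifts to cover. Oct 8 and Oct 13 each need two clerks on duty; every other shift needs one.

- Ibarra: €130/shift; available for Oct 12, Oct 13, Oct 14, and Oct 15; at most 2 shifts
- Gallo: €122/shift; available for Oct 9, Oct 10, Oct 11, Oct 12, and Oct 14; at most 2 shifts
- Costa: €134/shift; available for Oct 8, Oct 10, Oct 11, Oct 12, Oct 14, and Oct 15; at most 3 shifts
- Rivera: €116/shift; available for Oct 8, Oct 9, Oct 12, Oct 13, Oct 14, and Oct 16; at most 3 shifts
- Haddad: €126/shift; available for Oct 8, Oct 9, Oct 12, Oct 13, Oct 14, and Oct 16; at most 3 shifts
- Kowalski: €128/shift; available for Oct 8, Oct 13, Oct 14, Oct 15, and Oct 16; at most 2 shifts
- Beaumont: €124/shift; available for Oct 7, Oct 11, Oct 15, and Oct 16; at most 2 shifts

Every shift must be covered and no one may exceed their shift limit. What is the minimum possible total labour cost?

Oct 7 can only be covered by Beaumont, so that assignment is forced.
Picking the cheapest available clerk for each shift independently would cost €1440, but that ignores the shift limits.
An optimal schedule: Oct 7→Beaumont, Oct 8→Haddad+Kowalski, Oct 9→Rivera, Oct 10→Gallo, Oct 11→Gallo, Oct 12→Rivera, Oct 13→Haddad+Kowalski, Oct 14→Haddad, Oct 15→Beaumont, Oct 16→Rivera.
Total: 124 + 126 + 128 + 116 + 122 + 122 + 116 + 126 + 128 + 126 + 124 + 116 = €1474.

€1474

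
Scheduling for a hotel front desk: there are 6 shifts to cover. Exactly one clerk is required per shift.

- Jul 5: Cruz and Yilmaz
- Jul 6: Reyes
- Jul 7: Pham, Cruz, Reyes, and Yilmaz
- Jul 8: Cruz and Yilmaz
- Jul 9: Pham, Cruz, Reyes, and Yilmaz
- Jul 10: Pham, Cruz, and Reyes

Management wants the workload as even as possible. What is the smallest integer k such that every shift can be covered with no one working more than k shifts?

With 4 clerks and 6 worker-slots to fill, someone must work at least ⌈6/4⌉ = 2 shifts, so k ≥ 2.
k = 2 works: Jul 5→Cruz, Jul 6→Reyes, Jul 7→Pham, Jul 8→Cruz, Jul 9→Reyes, Jul 10→Pham.
Loads: Pham 2, Cruz 2, Reyes 2, Yilmaz 0 — all ≤ 2.

2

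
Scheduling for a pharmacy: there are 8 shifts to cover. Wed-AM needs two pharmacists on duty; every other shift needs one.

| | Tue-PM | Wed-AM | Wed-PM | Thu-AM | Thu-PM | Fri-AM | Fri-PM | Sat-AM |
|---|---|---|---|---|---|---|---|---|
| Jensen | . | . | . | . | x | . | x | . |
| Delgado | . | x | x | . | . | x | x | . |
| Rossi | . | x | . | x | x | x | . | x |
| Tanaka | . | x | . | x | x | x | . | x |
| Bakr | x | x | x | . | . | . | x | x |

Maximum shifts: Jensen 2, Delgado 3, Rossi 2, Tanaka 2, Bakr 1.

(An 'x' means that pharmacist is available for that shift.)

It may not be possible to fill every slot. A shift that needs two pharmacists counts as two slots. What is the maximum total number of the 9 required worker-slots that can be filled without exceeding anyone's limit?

9

Total capacity across all pharmacists is 2+3+2+2+1 = 10, and 9 slots are needed, so at most 9 can be filled.
An assignment achieving 9: Tue-PM→Bakr, Wed-AM→Delgado+Tanaka, Wed-PM→Delgado, Thu-AM→Rossi, Thu-PM→Jensen, Fri-AM→Delgado, Fri-PM→Jensen, Sat-AM→Rossi.
Loads: Jensen 2/2, Delgado 3/3, Rossi 2/2, Tanaka 1/2, Bakr 1/1.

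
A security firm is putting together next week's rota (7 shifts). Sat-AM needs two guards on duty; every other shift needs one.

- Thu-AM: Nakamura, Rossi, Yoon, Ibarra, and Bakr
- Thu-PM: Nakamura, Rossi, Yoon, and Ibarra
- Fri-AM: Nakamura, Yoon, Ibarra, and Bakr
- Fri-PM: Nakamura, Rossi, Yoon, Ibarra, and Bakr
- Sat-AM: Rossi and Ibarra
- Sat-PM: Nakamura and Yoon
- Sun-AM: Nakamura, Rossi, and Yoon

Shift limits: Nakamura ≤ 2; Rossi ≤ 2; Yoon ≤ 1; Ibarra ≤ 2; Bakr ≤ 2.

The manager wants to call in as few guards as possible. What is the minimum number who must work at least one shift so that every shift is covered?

8 slots to fill and no one can take more than 2, so at least ⌈8/2⌉ = 4 guards are needed.
Nakamura, Rossi, Ibarra, and Bakr alone can cover everything: Thu-AM→Bakr, Thu-PM→Rossi, Fri-AM→Ibarra, Fri-PM→Bakr, Sat-AM→Rossi+Ibarra, Sat-PM→Nakamura, Sun-AM→Nakamura.

4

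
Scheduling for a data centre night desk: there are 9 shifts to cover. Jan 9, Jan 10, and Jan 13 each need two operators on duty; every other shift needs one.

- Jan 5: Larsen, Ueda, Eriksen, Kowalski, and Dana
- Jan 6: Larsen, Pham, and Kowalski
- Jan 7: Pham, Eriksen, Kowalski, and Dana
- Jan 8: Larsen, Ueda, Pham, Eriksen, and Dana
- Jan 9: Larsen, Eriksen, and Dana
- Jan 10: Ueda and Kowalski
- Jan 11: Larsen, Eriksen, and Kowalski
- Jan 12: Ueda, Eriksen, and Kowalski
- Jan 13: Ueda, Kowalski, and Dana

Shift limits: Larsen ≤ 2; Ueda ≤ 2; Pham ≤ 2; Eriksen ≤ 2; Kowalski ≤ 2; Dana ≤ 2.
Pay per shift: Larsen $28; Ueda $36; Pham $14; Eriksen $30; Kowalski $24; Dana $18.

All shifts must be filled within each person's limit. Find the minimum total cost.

Jan 10 can only be covered by Ueda and Kowalski, so that assignment is forced.
Picking the cheapest available operator for each shift independently would cost $256, but that ignores the shift limits.
An optimal schedule: Jan 5→Dana, Jan 6→Larsen, Jan 7→Pham, Jan 8→Pham, Jan 9→Larsen+Eriksen, Jan 10→Ueda+Kowalski, Jan 11→Eriksen, Jan 12→Ueda, Jan 13→Kowalski+Dana.
Total: 18 + 28 + 14 + 14 + 28 + 30 + 36 + 24 + 30 + 36 + 24 + 18 = $300.

$300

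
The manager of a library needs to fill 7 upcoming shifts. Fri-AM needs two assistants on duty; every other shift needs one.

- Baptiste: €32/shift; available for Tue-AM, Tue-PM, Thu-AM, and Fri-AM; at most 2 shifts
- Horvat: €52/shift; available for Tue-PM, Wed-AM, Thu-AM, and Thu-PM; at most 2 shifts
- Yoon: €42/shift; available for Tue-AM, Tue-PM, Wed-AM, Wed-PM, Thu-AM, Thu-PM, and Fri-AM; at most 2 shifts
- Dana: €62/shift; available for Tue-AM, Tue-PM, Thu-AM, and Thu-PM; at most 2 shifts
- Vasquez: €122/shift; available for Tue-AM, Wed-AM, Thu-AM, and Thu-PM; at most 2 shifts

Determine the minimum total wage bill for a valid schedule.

Wed-PM can only be covered by Yoon, so that assignment is forced.
Fri-AM can only be covered by Baptiste and Yoon, so that assignment is forced.
Picking the cheapest available assistant for each shift independently would cost €296, but that ignores the shift limits.
An optimal schedule: Tue-AM→Baptiste, Tue-PM→Horvat, Wed-AM→Horvat, Wed-PM→Yoon, Thu-AM→Dana, Thu-PM→Dana, Fri-AM→Baptiste+Yoon.
Total: 32 + 52 + 52 + 42 + 62 + 62 + 32 + 42 = €376.

€376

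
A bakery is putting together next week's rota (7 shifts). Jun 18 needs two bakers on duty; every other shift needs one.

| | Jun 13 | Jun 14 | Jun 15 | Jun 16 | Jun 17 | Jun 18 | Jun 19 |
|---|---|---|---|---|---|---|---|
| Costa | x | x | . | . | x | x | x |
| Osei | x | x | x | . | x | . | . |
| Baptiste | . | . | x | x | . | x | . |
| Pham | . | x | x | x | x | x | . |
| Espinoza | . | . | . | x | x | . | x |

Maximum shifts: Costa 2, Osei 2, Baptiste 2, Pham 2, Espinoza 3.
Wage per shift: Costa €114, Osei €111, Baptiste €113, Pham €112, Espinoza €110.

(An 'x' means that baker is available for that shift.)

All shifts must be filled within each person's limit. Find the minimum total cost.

Picking the cheapest available baker for each shift independently would cost €888, but that ignores the shift limits.
An optimal schedule: Jun 13→Osei, Jun 14→Osei, Jun 15→Pham, Jun 16→Espinoza, Jun 17→Espinoza, Jun 18→Pham+Baptiste, Jun 19→Espinoza.
Total: 111 + 111 + 112 + 110 + 110 + 112 + 113 + 110 = €889.

€889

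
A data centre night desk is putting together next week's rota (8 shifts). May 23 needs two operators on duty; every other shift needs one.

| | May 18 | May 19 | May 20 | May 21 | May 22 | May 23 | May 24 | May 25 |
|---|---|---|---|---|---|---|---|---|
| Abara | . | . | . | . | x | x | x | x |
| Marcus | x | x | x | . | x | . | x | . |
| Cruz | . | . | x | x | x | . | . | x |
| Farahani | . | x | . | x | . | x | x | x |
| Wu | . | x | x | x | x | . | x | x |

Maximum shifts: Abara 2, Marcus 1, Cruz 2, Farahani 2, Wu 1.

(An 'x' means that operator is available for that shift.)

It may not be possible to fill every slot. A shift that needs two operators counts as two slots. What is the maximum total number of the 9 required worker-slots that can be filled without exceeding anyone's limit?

Total capacity across all operators is 2+1+2+2+1 = 8, and 9 slots are needed, so at most 8 can be filled.
An assignment achieving 8: May 18→Marcus, May 19→Farahani, May 20→Cruz, May 21→Cruz, May 22→Abara, May 23→Abara+Farahani, May 24→Wu.
Loads: Abara 2/2, Marcus 1/1, Cruz 2/2, Farahani 2/2, Wu 1/1.

8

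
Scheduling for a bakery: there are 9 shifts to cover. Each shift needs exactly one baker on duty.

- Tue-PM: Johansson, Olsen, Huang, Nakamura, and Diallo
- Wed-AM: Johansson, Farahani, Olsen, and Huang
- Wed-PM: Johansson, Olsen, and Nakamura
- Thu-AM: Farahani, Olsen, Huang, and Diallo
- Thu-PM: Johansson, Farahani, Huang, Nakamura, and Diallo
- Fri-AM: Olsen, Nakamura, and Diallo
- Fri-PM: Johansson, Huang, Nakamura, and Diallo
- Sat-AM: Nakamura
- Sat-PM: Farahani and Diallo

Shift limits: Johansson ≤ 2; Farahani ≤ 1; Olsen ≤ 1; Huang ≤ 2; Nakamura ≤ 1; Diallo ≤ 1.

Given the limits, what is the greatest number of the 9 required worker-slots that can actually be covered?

8

Total capacity across all bakers is 2+1+1+2+1+1 = 8, and 9 slots are needed, so at most 8 can be filled.
An assignment achieving 8: Tue-PM→Diallo, Wed-AM→Johansson, Wed-PM→Johansson, Thu-AM→Huang, Fri-AM→Olsen, Fri-PM→Huang, Sat-AM→Nakamura, Sat-PM→Farahani.
Loads: Johansson 2/2, Farahani 1/1, Olsen 1/1, Huang 2/2, Nakamura 1/1, Diallo 1/1.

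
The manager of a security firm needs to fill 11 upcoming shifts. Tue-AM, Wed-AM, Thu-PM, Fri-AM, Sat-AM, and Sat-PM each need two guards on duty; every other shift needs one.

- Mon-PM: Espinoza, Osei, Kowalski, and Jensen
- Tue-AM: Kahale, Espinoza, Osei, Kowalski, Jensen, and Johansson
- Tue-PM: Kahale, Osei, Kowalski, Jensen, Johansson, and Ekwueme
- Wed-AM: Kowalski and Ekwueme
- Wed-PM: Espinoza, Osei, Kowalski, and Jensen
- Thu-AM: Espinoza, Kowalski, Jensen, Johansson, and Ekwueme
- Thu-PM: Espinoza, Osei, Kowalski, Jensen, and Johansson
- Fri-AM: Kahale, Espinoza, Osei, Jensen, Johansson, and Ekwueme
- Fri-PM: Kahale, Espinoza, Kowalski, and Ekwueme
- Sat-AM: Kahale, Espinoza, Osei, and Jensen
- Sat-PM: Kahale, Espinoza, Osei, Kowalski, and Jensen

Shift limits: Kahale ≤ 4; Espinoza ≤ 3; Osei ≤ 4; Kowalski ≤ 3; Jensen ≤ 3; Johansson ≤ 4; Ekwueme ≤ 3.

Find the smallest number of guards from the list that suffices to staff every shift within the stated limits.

5

17 slots to fill and no one can take more than 4, so at least ⌈17/4⌉ = 5 guards are needed.
Kahale, Espinoza, Osei, Kowalski, and Ekwueme alone can cover everything: Mon-PM→Espinoza, Tue-AM→Kahale+Osei, Tue-PM→Kahale, Wed-AM→Kowalski+Ekwueme, Wed-PM→Espinoza, Thu-AM→Espinoza, Thu-PM→Osei+Kowalski, Fri-AM→Kahale+Ekwueme, Fri-PM→Ekwueme, Sat-AM→Kahale+Osei, Sat-PM→Osei+Kowalski.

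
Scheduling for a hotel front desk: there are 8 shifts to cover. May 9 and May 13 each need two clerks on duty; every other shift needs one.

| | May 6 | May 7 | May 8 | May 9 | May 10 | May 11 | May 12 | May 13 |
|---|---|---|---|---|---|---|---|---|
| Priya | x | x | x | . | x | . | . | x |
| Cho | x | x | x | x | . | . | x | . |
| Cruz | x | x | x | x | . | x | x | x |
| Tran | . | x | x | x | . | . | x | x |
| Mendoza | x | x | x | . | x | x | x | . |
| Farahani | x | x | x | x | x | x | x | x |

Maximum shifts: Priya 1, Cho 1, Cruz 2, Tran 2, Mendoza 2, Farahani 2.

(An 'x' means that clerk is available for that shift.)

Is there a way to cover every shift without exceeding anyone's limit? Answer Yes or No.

Yes

One valid schedule: May 6→Cho, May 7→Mendoza, May 8→Mendoza, May 9→Tran+Farahani, May 10→Priya, May 11→Cruz, May 12→Cruz, May 13→Tran+Farahani.
Loads: Priya 1/1, Cho 1/1, Cruz 2/2, Tran 2/2, Mendoza 2/2, Farahani 2/2 — all within limits.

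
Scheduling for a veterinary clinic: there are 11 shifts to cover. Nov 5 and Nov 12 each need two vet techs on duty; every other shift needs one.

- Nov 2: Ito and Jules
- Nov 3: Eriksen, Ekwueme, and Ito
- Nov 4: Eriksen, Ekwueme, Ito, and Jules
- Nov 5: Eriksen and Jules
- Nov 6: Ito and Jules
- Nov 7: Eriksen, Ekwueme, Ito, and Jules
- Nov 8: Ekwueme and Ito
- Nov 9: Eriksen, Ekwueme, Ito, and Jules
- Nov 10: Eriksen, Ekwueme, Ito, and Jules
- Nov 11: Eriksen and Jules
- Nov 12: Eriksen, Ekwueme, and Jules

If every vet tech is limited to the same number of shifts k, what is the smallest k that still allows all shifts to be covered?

4

With 4 vet techs and 13 worker-slots to fill, someone must work at least ⌈13/4⌉ = 4 shifts, so k ≥ 4.
k = 4 works: Nov 2→Ito, Nov 3→Eriksen, Nov 4→Ekwueme, Nov 5→Eriksen+Jules, Nov 6→Ito, Nov 7→Ekwueme, Nov 8→Ekwueme, Nov 9→Ito, Nov 10→Ito, Nov 11→Eriksen, Nov 12→Eriksen+Ekwueme.
Loads: Eriksen 4, Ekwueme 4, Ito 4, Jules 1 — all ≤ 4.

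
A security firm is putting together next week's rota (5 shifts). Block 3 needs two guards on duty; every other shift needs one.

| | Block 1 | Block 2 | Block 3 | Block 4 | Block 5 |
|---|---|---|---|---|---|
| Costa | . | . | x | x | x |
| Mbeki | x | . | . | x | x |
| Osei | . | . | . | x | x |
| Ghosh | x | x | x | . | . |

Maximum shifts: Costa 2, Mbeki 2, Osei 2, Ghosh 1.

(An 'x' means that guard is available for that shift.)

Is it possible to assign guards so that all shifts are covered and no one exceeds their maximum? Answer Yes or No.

Total capacity is 7 and 6 slots are needed, so capacity alone doesn't rule it out.
Shifts {Block 2, Block 3} need 3 worker-slots in total, but the guards available for any of those shifts (Costa and Ghosh) can supply at most 2 among them. So no valid schedule exists.

No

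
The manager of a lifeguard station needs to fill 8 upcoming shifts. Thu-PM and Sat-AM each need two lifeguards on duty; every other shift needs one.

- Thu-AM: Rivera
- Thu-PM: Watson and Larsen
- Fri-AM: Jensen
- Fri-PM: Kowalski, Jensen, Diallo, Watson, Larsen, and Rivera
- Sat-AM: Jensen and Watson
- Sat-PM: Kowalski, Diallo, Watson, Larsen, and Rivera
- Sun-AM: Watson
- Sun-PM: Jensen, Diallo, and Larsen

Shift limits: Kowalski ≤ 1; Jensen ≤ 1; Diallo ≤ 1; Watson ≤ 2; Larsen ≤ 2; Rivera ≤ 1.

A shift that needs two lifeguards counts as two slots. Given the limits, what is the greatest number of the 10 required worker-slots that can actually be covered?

Total capacity across all lifeguards is 1+1+1+2+2+1 = 8, and 10 slots are needed, so at most 8 can be filled.
An assignment achieving 8: Thu-AM→Rivera, Thu-PM→Watson+Larsen, Fri-AM→Jensen, Fri-PM→Larsen, Sat-PM→Kowalski, Sun-AM→Watson, Sun-PM→Diallo.
Loads: Kowalski 1/1, Jensen 1/1, Diallo 1/1, Watson 2/2, Larsen 2/2, Rivera 1/1.

8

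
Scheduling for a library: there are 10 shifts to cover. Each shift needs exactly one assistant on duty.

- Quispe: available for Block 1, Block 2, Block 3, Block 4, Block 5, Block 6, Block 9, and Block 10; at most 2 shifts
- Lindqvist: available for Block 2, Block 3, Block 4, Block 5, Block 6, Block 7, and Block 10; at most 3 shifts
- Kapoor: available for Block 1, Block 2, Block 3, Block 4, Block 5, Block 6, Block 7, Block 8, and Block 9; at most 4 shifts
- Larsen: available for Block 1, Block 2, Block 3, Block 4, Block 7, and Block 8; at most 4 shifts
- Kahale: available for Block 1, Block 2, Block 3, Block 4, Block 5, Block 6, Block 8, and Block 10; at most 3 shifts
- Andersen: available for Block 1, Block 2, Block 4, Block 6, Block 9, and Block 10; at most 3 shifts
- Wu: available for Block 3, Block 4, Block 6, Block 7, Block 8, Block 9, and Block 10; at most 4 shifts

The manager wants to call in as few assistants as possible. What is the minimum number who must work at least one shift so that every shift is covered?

3

10 slots to fill and no one can take more than 4, so at least ⌈10/4⌉ = 3 assistants are needed.
Quispe, Kapoor, and Larsen alone can cover everything: Block 1→Larsen, Block 2→Larsen, Block 3→Larsen, Block 4→Larsen, Block 5→Quispe, Block 6→Kapoor, Block 7→Kapoor, Block 8→Kapoor, Block 9→Kapoor, Block 10→Quispe.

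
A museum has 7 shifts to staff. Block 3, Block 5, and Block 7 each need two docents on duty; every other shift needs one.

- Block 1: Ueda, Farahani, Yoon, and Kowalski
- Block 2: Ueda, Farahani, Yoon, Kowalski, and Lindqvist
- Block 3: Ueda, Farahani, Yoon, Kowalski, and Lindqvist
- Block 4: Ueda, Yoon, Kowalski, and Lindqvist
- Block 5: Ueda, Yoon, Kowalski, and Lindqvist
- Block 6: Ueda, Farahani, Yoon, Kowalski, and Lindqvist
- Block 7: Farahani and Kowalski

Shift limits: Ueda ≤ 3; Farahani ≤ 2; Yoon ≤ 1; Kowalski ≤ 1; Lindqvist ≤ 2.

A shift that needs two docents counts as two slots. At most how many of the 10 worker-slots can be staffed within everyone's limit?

9

Total capacity across all docents is 3+2+1+1+2 = 9, and 10 slots are needed, so at most 9 can be filled.
An assignment achieving 9: Block 1→Ueda, Block 2→Farahani, Block 3→Lindqvist, Block 4→Ueda, Block 5→Ueda+Yoon, Block 6→Lindqvist, Block 7→Farahani+Kowalski.
Loads: Ueda 3/3, Farahani 2/2, Yoon 1/1, Kowalski 1/1, Lindqvist 2/2.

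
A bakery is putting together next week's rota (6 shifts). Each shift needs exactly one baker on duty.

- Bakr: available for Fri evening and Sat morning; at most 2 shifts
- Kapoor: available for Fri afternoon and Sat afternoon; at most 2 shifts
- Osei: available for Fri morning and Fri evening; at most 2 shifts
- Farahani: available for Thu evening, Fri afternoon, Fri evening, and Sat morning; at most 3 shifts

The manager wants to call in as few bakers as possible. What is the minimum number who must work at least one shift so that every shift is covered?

3

6 slots to fill and no one can take more than 3, so at least ⌈6/3⌉ = 2 bakers are needed.
Any 2 bakers together have capacity at most 3+2 = 5 < 6 slots, so 2 can never suffice.
Kapoor, Osei, and Farahani alone can cover everything: Thu evening→Farahani, Fri morning→Osei, Fri afternoon→Kapoor, Fri evening→Osei, Sat morning→Farahani, Sat afternoon→Kapoor.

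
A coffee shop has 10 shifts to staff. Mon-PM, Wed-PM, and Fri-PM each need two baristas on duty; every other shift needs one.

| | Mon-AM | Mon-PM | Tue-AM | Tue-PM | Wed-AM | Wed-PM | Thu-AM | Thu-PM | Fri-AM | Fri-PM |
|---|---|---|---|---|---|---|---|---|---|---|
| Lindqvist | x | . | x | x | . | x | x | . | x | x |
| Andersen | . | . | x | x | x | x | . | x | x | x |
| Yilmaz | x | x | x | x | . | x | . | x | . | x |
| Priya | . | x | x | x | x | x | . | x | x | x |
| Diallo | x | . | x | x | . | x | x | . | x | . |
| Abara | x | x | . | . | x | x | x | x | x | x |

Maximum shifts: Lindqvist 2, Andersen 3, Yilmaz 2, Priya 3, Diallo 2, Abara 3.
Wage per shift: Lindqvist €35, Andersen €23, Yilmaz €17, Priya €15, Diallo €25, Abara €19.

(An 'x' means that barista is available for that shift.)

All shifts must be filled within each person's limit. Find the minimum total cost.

Picking the cheapest available barista for each shift independently would cost €207, but that ignores the shift limits.
An optimal schedule: Mon-AM→Yilmaz, Mon-PM→Priya+Yilmaz, Tue-AM→Andersen, Tue-PM→Andersen, Wed-AM→Priya, Wed-PM→Abara+Diallo, Thu-AM→Abara, Thu-PM→Priya, Fri-AM→Diallo, Fri-PM→Abara+Andersen.
Total: 17 + 15 + 17 + 23 + 23 + 15 + 19 + 25 + 19 + 15 + 25 + 19 + 23 = €255.

€255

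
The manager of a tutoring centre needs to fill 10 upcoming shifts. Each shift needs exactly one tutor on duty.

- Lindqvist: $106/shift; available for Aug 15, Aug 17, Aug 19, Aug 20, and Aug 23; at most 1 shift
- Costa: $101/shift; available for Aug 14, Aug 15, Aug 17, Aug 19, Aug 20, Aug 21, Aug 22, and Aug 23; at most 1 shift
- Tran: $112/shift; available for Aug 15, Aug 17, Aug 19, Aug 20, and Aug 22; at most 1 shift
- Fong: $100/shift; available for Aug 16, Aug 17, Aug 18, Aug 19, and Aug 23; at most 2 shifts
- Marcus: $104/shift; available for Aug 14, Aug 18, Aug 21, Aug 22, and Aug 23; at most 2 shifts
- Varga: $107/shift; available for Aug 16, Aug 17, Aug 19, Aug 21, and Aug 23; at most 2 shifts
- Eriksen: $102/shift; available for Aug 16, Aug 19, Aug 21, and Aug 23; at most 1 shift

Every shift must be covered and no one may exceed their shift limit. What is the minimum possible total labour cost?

$1043

Picking the cheapest available tutor for each shift independently would cost $1005, but that ignores the shift limits.
An optimal schedule: Aug 14→Costa, Aug 15→Lindqvist, Aug 16→Fong, Aug 17→Varga, Aug 18→Fong, Aug 19→Varga, Aug 20→Tran, Aug 21→Marcus, Aug 22→Marcus, Aug 23→Eriksen.
Total: 101 + 106 + 100 + 107 + 100 + 107 + 112 + 104 + 104 + 102 = $1043.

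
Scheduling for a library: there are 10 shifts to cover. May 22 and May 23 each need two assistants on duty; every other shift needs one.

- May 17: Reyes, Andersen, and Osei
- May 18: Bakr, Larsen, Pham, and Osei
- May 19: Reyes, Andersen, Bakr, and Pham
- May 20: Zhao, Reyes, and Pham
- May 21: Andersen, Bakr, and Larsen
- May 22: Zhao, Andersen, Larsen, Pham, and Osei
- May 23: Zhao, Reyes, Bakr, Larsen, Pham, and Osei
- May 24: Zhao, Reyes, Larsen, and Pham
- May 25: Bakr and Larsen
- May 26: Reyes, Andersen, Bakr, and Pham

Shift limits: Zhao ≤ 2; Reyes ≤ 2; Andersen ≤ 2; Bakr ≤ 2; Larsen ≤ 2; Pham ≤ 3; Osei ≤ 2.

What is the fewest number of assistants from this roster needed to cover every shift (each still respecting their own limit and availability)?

6

12 slots to fill and no one can take more than 3, so at least ⌈12/3⌉ = 4 assistants are needed.
Any 5 assistants together have capacity at most 3+2+2+2+2 = 11 < 12 slots, so 5 can never suffice.
Zhao, Reyes, Andersen, Bakr, Larsen, and Pham alone can cover everything: May 17→Reyes, May 18→Bakr, May 19→Reyes, May 20→Zhao, May 21→Andersen, May 22→Larsen+Pham, May 23→Larsen+Pham, May 24→Zhao, May 25→Bakr, May 26→Andersen.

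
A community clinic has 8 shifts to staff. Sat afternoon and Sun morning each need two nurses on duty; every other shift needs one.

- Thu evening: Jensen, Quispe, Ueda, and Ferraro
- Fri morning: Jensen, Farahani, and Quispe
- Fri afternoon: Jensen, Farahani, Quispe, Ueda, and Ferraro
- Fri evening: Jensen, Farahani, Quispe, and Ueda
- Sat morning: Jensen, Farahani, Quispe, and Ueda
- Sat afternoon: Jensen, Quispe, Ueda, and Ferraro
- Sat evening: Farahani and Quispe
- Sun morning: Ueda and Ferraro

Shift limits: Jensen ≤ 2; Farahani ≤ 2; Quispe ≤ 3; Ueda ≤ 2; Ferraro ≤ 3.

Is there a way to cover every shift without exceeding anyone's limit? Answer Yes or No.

Yes

Sun morning can only be covered by Ueda and Ferraro, so that assignment is forced.
One valid schedule: Thu evening→Jensen, Fri morning→Jensen, Fri afternoon→Quispe, Fri evening→Farahani, Sat morning→Quispe, Sat afternoon→Quispe+Ueda, Sat evening→Farahani, Sun morning→Ueda+Ferraro.
Loads: Jensen 2/2, Farahani 2/2, Quispe 3/3, Ueda 2/2, Ferraro 1/3 — all within limits.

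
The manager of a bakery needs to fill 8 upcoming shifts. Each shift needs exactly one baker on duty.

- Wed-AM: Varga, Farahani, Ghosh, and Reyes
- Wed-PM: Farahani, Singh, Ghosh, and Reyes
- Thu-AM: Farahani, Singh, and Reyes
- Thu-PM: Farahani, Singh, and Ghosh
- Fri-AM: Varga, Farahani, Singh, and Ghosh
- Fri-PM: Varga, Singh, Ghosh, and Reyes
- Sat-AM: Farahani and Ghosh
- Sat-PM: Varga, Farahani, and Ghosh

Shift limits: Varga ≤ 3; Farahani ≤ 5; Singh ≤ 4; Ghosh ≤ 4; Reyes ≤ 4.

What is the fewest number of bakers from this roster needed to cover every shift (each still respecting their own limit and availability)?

2

8 slots to fill and no one can take more than 5, so at least ⌈8/5⌉ = 2 bakers are needed.
Varga and Farahani alone can cover everything: Wed-AM→Varga, Wed-PM→Farahani, Thu-AM→Farahani, Thu-PM→Farahani, Fri-AM→Varga, Fri-PM→Varga, Sat-AM→Farahani, Sat-PM→Farahani.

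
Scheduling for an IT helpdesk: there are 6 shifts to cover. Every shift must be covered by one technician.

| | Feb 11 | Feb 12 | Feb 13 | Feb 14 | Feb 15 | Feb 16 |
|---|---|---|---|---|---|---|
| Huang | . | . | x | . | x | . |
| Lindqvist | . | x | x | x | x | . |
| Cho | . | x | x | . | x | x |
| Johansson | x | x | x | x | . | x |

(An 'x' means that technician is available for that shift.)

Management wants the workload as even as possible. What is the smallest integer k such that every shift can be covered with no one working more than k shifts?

With 4 technicians and 6 worker-slots to fill, someone must work at least ⌈6/4⌉ = 2 shifts, so k ≥ 2.
k = 2 works: Feb 11→Johansson, Feb 12→Lindqvist, Feb 13→Huang, Feb 14→Lindqvist, Feb 15→Huang, Feb 16→Cho.
Loads: Huang 2, Lindqvist 2, Cho 1, Johansson 1 — all ≤ 2.

2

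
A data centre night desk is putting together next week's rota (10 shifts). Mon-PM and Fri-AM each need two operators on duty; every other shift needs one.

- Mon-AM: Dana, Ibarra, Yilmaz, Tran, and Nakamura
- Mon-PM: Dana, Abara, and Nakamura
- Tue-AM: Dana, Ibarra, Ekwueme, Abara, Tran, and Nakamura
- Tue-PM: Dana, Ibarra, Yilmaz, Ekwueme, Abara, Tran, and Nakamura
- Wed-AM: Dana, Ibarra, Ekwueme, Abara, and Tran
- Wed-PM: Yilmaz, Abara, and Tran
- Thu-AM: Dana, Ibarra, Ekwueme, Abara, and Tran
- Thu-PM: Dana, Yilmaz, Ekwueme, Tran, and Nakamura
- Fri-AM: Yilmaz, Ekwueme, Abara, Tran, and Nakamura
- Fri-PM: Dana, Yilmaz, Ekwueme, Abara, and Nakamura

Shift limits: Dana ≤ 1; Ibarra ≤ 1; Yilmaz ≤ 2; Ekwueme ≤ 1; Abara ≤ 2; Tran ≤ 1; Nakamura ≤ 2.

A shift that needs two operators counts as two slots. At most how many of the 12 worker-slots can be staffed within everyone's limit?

Total capacity across all operators is 1+1+2+1+2+1+2 = 10, and 12 slots are needed, so at most 10 can be filled.
An assignment achieving 10: Mon-AM→Ibarra, Mon-PM→Dana+Abara, Wed-AM→Ekwueme, Wed-PM→Yilmaz, Thu-AM→Abara, Thu-PM→Yilmaz, Fri-AM→Tran+Nakamura, Fri-PM→Nakamura.
Loads: Dana 1/1, Ibarra 1/1, Yilmaz 2/2, Ekwueme 1/1, Abara 2/2, Tran 1/1, Nakamura 2/2.

10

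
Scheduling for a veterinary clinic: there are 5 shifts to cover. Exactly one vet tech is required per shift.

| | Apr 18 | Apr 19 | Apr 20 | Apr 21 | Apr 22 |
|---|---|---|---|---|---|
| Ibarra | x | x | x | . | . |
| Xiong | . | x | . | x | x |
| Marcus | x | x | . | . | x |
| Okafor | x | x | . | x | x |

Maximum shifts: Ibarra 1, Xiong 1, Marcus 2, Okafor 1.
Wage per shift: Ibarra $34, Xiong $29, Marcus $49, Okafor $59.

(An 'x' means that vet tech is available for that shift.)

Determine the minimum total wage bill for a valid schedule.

$220

Apr 20 can only be covered by Ibarra, so that assignment is forced.
Picking the cheapest available vet tech for each shift independently would cost $155, but that ignores the shift limits.
An optimal schedule: Apr 18→Marcus, Apr 19→Okafor, Apr 20→Ibarra, Apr 21→Xiong, Apr 22→Marcus.
Total: 49 + 59 + 34 + 29 + 49 = $220.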